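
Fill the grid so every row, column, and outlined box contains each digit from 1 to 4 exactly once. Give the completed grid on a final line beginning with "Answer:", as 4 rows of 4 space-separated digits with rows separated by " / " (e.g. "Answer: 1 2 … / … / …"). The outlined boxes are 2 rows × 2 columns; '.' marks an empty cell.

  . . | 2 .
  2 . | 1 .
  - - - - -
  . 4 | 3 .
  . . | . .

Step 1. [r3c1∈{1}] only 1 remains possible at r3c1. So r3c1=1.
Step 2. [r2c2∈{3}] nothing but 3 survives at r2c2. So r2c2=3.
Step 3. [r4c4∈{1,2,4}] across row 4, 1 lands solely at r4c4, so r4c4=1.
Step 4. [r1c4∈{3,4}] across row 1, 3 lands solely at r1c4, so r1c4=3.
Step 5. [r4c2∈{2}] r4c2 is down to just 2. So r4c2=2.
Step 6. [r1c1∈{4}] only 4 remains possible at r1c1 ⇒ r1c1=4.
Step 7. [r2c4∈{4}] only 4 remains possible at r2c4. So r2c4=4.
Step 8. [r4c1∈{3}] r4c1 is down to just 3, so r4c1=3.
Step 9. [r4c3∈{4}] r4c3's peers cover all but 4, so r4c3=4.
Step 10. [r3c4∈{2}] r3c4 is down to just 2. So r3c4=2.
Step 11. [r1c2∈{1}] r1c2's peers cover all but 1, so r1c2=1.

Answer: 4 1 2 3 / 2 3 1 4 / 1 4 3 2 / 3 2 4 1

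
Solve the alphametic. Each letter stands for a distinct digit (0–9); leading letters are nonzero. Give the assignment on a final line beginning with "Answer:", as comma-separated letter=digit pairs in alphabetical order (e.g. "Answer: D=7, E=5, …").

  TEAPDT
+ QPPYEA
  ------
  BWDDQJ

Step 1. [col 1: T + A ≡ J (mod 10)] J=0 is one option consistent with column 1 (T + A ≡ J (mod 10), carry-in 0) — take it. So J=0.
Step 2. [col 1: T + A ≡ J (mod 10)] no forcing yet in column 1 (carry-in 0); T=2 is free and consistent — try it, so T=2.
Step 3. [col 1: T + A ≡ J (mod 10)] column 1: given T=2, J=0, carry-in 0, and digits 0,2 already taken and all letters distinct, T+A≡J (mod 10) forces A=8 ⇒ A=8.
Step 4. [col 2: D + E ≡ Q (mod 10)] Q=5 is one option consistent with column 2 (D + E ≡ Q (mod 10), carry-in 1) — take it. So Q=5.
Step 5. [col 2: D + E ≡ Q (mod 10)] D=3 is one option consistent with column 2 (D + E ≡ Q (mod 10), carry-in 1) — take it, so D=3.
Step 6. [col 2: D + E ≡ Q (mod 10)] from column 2 (D=3, Q=5, carry-in 1, digits 0,2,3,5,8 already taken and all letters distinct): E must equal 1. So E=1.
Step 7. [col 3: P + Y ≡ D (mod 10)] column 3 (P + Y ≡ D (mod 10), carry-in 0) doesn't pin P yet; pick P=4 and continue, so P=4.
Step 8. [col 3: P + Y ≡ D (mod 10)] in column 3 we have P+Y≡D with carry-in 0; given P=4, D=3 and digits 0,1,2,3,4,5,8 already taken and all letters distinct, that pins Y to 9 ⇒ Y=9.
Step 9. [col 5: E + P ≡ W (mod 10)] column 5: given E=1, P=4, carry-in 1, and digits 0,1,2,3,4,5,8,9 already taken and all letters distinct, E+P≡W (mod 10) forces W=6, so W=6.
Step 10. [col 6: T + Q ≡ B (mod 10)] column 6: given T=2, Q=5, carry-in 0, and digits 0,1,2,3,4,5,6,8,9 already taken and all letters distinct, T+Q≡B (mod 10) forces B=7, so B=7.

Answer: A=8, B=7, D=3, E=1, J=0, P=4, Q=5, T=2, W=6, Y=9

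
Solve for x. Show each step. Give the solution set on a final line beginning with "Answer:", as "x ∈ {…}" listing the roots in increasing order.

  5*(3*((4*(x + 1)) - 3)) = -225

Step 1. [5*(3*((4*(x + 1)) - 3)) = -225] 5 out front; divide by 5 ⇒ div: 3*((4*(x + 1)) - 3) = -45.
Step 2. [3*((4*(x + 1)) - 3) = -45] divide by the outer 3. So div: (4*(x + 1)) - 3 = -15.
Step 3. [(4*(x + 1)) - 3 = -15] the outer -3 inverts by adding 3 ⇒ sub: 4*(x + 1) = -12.
Step 4. [4*(x + 1) = -12] LHS = 4·(…); ÷4 both sides, so div: x + 1 = -3.
Step 5. [x + 1 = -3] peel the +1: subtract 1 from each side, so sub: x = -4.

Answer: x ∈ {-4}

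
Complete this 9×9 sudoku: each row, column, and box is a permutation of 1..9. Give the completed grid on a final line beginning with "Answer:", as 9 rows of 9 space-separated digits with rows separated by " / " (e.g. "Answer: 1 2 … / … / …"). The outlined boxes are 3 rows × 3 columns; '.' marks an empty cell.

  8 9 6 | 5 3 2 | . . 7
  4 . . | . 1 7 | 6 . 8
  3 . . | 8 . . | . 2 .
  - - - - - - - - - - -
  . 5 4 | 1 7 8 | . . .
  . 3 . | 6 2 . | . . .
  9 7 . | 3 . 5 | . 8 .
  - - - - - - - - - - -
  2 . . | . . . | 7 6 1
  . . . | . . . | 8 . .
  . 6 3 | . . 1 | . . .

Step 1. [r5c6∈{4,9}] in box 5, 9 fits only at r5c6 ⇒ r5c6=9.
Step 2. [r6c5∈{4}] only 4 remains possible at r6c5 ⇒ r6c5=4.
Step 3. [r3c6∈{4,6}] 4 has one home in box 2: r3c6. So r3c6=4.
Step 4. [r5c1∈{1}] r5c1 is down to just 1. So r5c1=1.
Step 5. [r2c4∈{9}] r2c4's peers cover all but 9 ⇒ r2c4=9.
Step 6. [r4c7∈{2,3,9}] r4c7 is the only open cell in col 7 admitting 3, so r4c7=3.
Step 7. [r8c9∈{2,3,4,5,9}] in col 9, 3 fits only at r8c9, so r8c9=3.
Step 8. [r4c9∈{2,6,9}] row 4 places 2 nowhere but r4c9 ⇒ r4c9=2.
Step 9. [r9c7∈{2,4,5,9}] in col 7, 2 fits only at r9c7 ⇒ r9c7=2.
Step 10. [r7c4∈{4}] r7c4's peers cover all but 4, so r7c4=4.
Step 11. [r1c8∈{1,4}] r1c8 is the only open cell in col 8 admitting 1 ⇒ r1c8=1.
Step 12. [r3c3∈{1,5,7}] row 3 places 7 nowhere but r3c3, so r3c3=7.
Step 13. [r2c3∈{2,5}] across box 1, 5 lands solely at r2c3, so r2c3=5.
Step 14. [r7c5∈{5,8,9}] in row 7, 5 fits only at r7c5 ⇒ r7c5=5.
Step 15. [r4c8∈{9}] nothing but 9 survives at r4c8. So r4c8=9.
Step 16. [r9c9∈{4,5,9}] 9 has one home in box 9: r9c9. So r9c9=9.
Step 17. [r5c9∈{4,5}] in col 9, 4 fits only at r5c9 ⇒ r5c9=4.
Step 18. [r8c5∈{6,9}] across col 5, 9 lands solely at r8c5 ⇒ r8c5=9.
Step 19. [r5c7∈{5}] r5c7 has the single candidate 5, so r5c7=5.
Step 20. [r9c4∈{7}] only 7 remains possible at r9c4. So r9c4=7.
Step 21. [r8c2∈{1,4}] r8c2 is the only open cell in col 2 admitting 4. So r8c2=4.
Step 22. [r8c8∈{5}] r8c8 has the single candidate 5, so r8c8=5.
Step 23. [r7c2∈{8}] nothing but 8 survives at r7c2, so r7c2=8.
Step 24. [r9c5∈{8}] r9c5 is down to just 8 ⇒ r9c5=8.
Step 25. [r5c8∈{7}] r5c8 has the single candidate 7, so r5c8=7.
Step 26. [r8c6∈{6}] only 6 remains possible at r8c6, so r8c6=6.
Step 27. [r6c7∈{1}] only 1 remains possible at r6c7, so r6c7=1.
Step 28. [r7c3∈{9}] r7c3 is down to just 9. So r7c3=9.
Step 29. [r9c8∈{4}] nothing but 4 survives at r9c8, so r9c8=4.
Step 30. [r9c1∈{5}] nothing but 5 survives at r9c1, so r9c1=5.
Step 31. [r3c7∈{9}] only 9 remains possible at r3c7 ⇒ r3c7=9.
Step 32. [r2c8∈{3}] only 3 remains possible at r2c8 ⇒ r2c8=3.
Step 33. [r3c9∈{5}] r3c9 has the single candidate 5 ⇒ r3c9=5.
Step 34. [r3c2∈{1}] r3c2 is down to just 1 ⇒ r3c2=1.
Step 35. [r4c1∈{6}] r4c1's peers cover all but 6, so r4c1=6.
Step 36. [r2c2∈{2}] only 2 remains possible at r2c2, so r2c2=2.
Step 37. [r6c9∈{6}] nothing but 6 survives at r6c9, so r6c9=6.
Step 38. [r8c4∈{2}] nothing but 2 survives at r8c4 ⇒ r8c4=2.
Step 39. [r3c5∈{6}] r3c5's peers cover all but 6, so r3c5=6.
Step 40. [r5c3∈{8}] r5c3's peers cover all but 8 ⇒ r5c3=8.
Step 41. [r8c1∈{7}] r8c1's peers cover all but 7 ⇒ r8c1=7.
Step 42. [r8c3∈{1}] r8c3 has the single candidate 1 ⇒ r8c3=1.
Step 43. [r6c3∈{2}] r6c3 is down to just 2 ⇒ r6c3=2.
Step 44. [r7c6∈{3}] r7c6 is down to just 3 ⇒ r7c6=3.
Step 45. [r1c7∈{4}] r1c7's peers cover all but 4 ⇒ r1c7=4.

Answer: 8 9 6 5 3 2 4 1 7 / 4 2 5 9 1 7 6 3 8 / 3 1 7 8 6 4 9 2 5 / 6 5 4 1 7 8 3 9 2 / 1 3 8 6 2 9 5 7 4 / 9 7 2 3 4 5 1 8 6 / 2 8 9 4 5 3 7 6 1 / 7 4 1 2 9 6 8 5 3 / 5 6 3 7 8 1 2 4 9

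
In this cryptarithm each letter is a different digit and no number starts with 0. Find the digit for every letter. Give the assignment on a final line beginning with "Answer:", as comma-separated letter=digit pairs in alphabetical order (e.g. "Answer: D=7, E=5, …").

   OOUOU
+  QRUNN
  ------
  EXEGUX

Step 1. [E] the sum has 6 digits but both addends have 5; that extra leading digit E is the final carry, namely 1. So E=1.
Step 2. [col 1: U + N ≡ X (mod 10)] U=2 is one option consistent with column 1 (U + N ≡ X (mod 10), carry-in 0) — take it ⇒ U=2.
Step 3. [col 1: U + N ≡ X (mod 10)] several values work for X in column 1 (U + N ≡ X (mod 10), carry-in 0); try X=6. So X=6.
Step 4. [col 1: U + N ≡ X (mod 10)] column 1 reads U+N+carry(0)=X with U=2, X=6; with digits 1,2,6 already taken and all letters distinct, the only value for N is 4 ⇒ N=4.
Step 5. [col 2: O + N ≡ U (mod 10)] column 2 reads O+N+carry(0)=U with N=4, U=2; with digits 1,2,4,6 already taken and all letters distinct, the only value for O is 8. So O=8.
Step 6. [col 3: U + U ≡ G (mod 10)] column 3 reads U+U+carry(1)=G with U=2; with digits 1,2,4,6,8 already taken and all letters distinct, the only value for G is 5, so G=5.
Step 7. [col 4: O + R ≡ E (mod 10)] column 4 reads O+R+carry(0)=E with O=8, E=1; with digits 1,2,4,5,6,8 already taken and all letters distinct, the only value for R is 3. So R=3.
Step 8. [col 5: O + Q ≡ X (mod 10)] from column 5 (O=8, X=6, carry-in 1, digits 1,2,3,4,5,6,8 already taken and all letters distinct): Q must equal 7. So Q=7.

Answer: E=1, G=5, N=4, O=8, Q=7, R=3, U=2, X=6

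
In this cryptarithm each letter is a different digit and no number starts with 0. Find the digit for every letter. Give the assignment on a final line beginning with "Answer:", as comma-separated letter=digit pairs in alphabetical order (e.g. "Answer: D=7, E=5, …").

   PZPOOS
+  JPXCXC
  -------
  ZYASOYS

Step 1. [Z] Z is the leading digit of a 7-digit sum of two 6-digit numbers; the final carry is exactly 1 ⇒ Z=1.
Step 2. [col 1: S + C ≡ S (mod 10)] from column 1 (nothing yet, carry-in 0, digits 1 already taken and all letters distinct): C must equal 0. So C=0.
Step 3. [col 1: S + C ≡ S (mod 10)] column 1 (S + C ≡ S (mod 10), carry-in 0) doesn't pin S yet; pick S=8 and continue. So S=8.
Step 4. [col 2: O + X ≡ Y (mod 10)] O=3 is one option consistent with column 2 (O + X ≡ Y (mod 10), carry-in 0) — take it ⇒ O=3.
Step 5. [col 2: O + X ≡ Y (mod 10)] several values work for X in column 2 (O + X ≡ Y (mod 10), carry-in 0); try X=2, so X=2.
Step 6. [col 2: O + X ≡ Y (mod 10)] column 2: given O=3, X=2, carry-in 0, and digits 0,1,2,3,8 already taken and all letters distinct, O+X≡Y (mod 10) forces Y=5, so Y=5.
Step 7. [col 4: P + X ≡ S (mod 10)] from column 4 (X=2, S=8, carry-in 0, digits 0,1,2,3,5,8 already taken and all letters distinct): P must equal 6. So P=6.
Step 8. [col 5: Z + P ≡ A (mod 10)] in column 5 we have Z+P≡A with carry-in 0; given Z=1, P=6 and digits 0,1,2,3,5,6,8 already taken and all letters distinct, that pins A to 7, so A=7.
Step 9. [col 6: P + J ≡ Y (mod 10)] in column 6 we have P+J≡Y with carry-in 0; given P=6, Y=5 and digits 0,1,2,3,5,6,7,8 already taken and all letters distinct, that pins J to 9 ⇒ J=9.

Answer: A=7, C=0, J=9, O=3, P=6, S=8, X=2, Y=5, Z=1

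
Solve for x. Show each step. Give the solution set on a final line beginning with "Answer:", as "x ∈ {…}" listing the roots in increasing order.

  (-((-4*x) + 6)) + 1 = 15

Step 1. [(-((-4*x) + 6)) + 1 = 15] +1 is outermost — subtract 1 both sides ⇒ sub: -((-4*x) + 6) = 14.
Step 2. [-((-4*x) + 6) = 14] flip signs both sides, so neg: (-4*x) + 6 = -14.
Step 3. [(-4*x) + 6 = -14] 6 comes off first (subtract 6) ⇒ sub: -4*x = -20.
Step 4. [-4*x = -20] leading coefficient -4: divide by -4. So div: x = 5.

Answer: x ∈ {5}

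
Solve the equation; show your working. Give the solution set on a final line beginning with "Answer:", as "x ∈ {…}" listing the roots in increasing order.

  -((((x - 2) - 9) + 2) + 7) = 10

Step 1. [-((((x - 2) - 9) + 2) + 7) = 10] LHS negated; negate both sides ⇒ neg: (((x - 2) - 9) + 2) + 7 = -10.
Step 2. [(((x - 2) - 9) + 2) + 7 = -10] +7 is outermost — subtract 7 both sides, so sub: ((x - 2) - 9) + 2 = -17.
Step 3. [((x - 2) - 9) + 2 = -17] the outer +2 inverts by subtracting 2. So sub: (x - 2) - 9 = -19.
Step 4. [(x - 2) - 9 = -19] 9 comes off first (add 9), so sub: x - 2 = -10.
Step 5. [x - 2 = -10] the outer -2 inverts by adding 2 ⇒ sub: x = -8.

Answer: x ∈ {-8}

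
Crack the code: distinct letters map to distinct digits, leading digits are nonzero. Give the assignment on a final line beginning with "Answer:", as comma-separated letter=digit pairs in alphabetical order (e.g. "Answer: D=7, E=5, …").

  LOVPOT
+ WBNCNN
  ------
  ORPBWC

Step 1. [col 1: T + N ≡ C (mod 10)] column 1 (T + N ≡ C (mod 10), carry-in 0) doesn't pin N yet; pick N=8 and continue, so N=8.
Step 2. [col 1: T + N ≡ C (mod 10)] no forcing yet in column 1 (carry-in 0); T=9 is free and consistent — try it. So T=9.
Step 3. [col 1: T + N ≡ C (mod 10)] in column 1 we have T+N≡C with carry-in 0; given T=9, N=8 and digits 8,9 already taken and all letters distinct, that pins C to 7, so C=7.
Step 4. [col 2: O + N ≡ W (mod 10)] no forcing yet in column 2 (carry-in 1); O=5 is free and consistent — try it. So O=5.
Step 5. [col 2: O + N ≡ W (mod 10)] in column 2 we have O+N≡W with carry-in 1; given O=5, N=8 and digits 5,7,8,9 already taken and all letters distinct, that pins W to 4, so W=4.
Step 6. [col 3: P + C ≡ B (mod 10)] no forcing yet in column 3 (carry-in 1); B=0 is free and consistent — try it ⇒ B=0.
Step 7. [col 3: P + C ≡ B (mod 10)] in column 3 we have P+C≡B with carry-in 1; given C=7, B=0 and digits 0,4,5,7,8,9 already taken and all letters distinct, that pins P to 2. So P=2.
Step 8. [col 4: V + N ≡ P (mod 10)] column 4: given N=8, P=2, carry-in 1, and digits 0,2,4,5,7,8,9 already taken and all letters distinct, V+N≡P (mod 10) forces V=3. So V=3.
Step 9. [col 5: O + B ≡ R (mod 10)] from column 5 (O=5, B=0, carry-in 1, digits 0,2,3,4,5,7,8,9 already taken and all letters distinct): R must equal 6 ⇒ R=6.
Step 10. [col 6: L + W ≡ O (mod 10)] from column 6 (W=4, O=5, carry-in 0, digits 0,2,3,4,5,6,7,8,9 already taken and all letters distinct): L must equal 1 ⇒ L=1.

Answer: B=0, C=7, L=1, N=8, O=5, P=2, R=6, T=9, V=3, W=4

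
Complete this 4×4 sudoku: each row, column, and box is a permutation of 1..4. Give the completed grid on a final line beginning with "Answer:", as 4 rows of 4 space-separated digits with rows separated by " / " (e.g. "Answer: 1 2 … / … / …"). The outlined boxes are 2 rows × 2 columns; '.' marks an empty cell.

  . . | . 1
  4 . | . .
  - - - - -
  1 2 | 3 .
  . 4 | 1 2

Step 1. [r1c2∈{3}] nothing but 3 survives at r1c2 ⇒ r1c2=3.
Step 2. [r1c1∈{2}] nothing but 2 survives at r1c1 ⇒ r1c1=2.
Step 3. [r4c1∈{3}] r4c1 has the single candidate 3 ⇒ r4c1=3.
Step 4. [r2c2∈{1}] r2c2 has the single candidate 1 ⇒ r2c2=1.
Step 5. [r1c3∈{4}] only 4 remains possible at r1c3. So r1c3=4.
Step 6. [r2c3∈{2}] nothing but 2 survives at r2c3, so r2c3=2.
Step 7. [r2c4∈{3}] r2c4 has the single candidate 3 ⇒ r2c4=3.
Step 8. [r3c4∈{4}] r3c4 has the single candidate 4. So r3c4=4.

Answer: 2 3 4 1 / 4 1 2 3 / 1 2 3 4 / 3 4 1 2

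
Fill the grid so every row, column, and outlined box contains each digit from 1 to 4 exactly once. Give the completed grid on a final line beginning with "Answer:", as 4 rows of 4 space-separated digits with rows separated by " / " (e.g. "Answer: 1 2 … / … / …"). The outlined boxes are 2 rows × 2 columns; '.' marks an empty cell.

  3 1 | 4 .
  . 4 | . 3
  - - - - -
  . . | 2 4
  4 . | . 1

Step 1. [r4c2∈{2,3}] 2 has one home in row 4: r4c2. So r4c2=2.
Step 2. [r3c1∈{1}] only 1 remains possible at r3c1. So r3c1=1.
Step 3. [r1c4∈{2}] nothing but 2 survives at r1c4, so r1c4=2.
Step 4. [r3c2∈{3}] only 3 remains possible at r3c2, so r3c2=3.
Step 5. [r2c1∈{2}] r2c1's peers cover all but 2, so r2c1=2.
Step 6. [r2c3∈{1}] r2c3 has the single candidate 1. So r2c3=1.
Step 7. [r4c3∈{3}] only 3 remains possible at r4c3, so r4c3=3.

Answer: 3 1 4 2 / 2 4 1 3 / 1 3 2 4 / 4 2 3 1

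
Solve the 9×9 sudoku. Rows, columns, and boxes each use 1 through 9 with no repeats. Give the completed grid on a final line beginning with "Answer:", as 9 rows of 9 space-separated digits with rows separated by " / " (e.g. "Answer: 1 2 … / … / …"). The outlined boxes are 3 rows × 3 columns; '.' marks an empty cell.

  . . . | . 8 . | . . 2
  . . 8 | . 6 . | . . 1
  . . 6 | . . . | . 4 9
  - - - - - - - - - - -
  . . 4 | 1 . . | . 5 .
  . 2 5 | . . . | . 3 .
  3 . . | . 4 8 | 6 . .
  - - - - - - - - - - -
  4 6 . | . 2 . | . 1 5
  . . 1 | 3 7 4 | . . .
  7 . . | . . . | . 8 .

Step 1. [r7c6∈{9}] r7c6's peers cover all but 9 ⇒ r7c6=9.
Step 2. [r2c8∈{7}] only 7 remains possible at r2c8 ⇒ r2c8=7.
Step 3. [r6c9∈{7}] r6c9 is down to just 7, so r6c9=7.
Step 4. [r6c3∈{9}] r6c3 is down to just 9 ⇒ r6c3=9.
Step 5. [r9c9∈{3,4,6}] across col 9, 3 lands solely at r9c9 ⇒ r9c9=3.
Step 6. [r8c8∈{2,6,9}] in col 8, 9 fits only at r8c8. So r8c8=9.
Step 7. [r6c4∈{2,5}] 5 has one home in row 6: r6c4, so r6c4=5.
Step 8. [r4c6∈{2,3,6,7}] in box 5, 2 fits only at r4c6 ⇒ r4c6=2.
Step 9. [r1c3∈{3,7}] r1c3 is the only open cell in col 3 admitting 7 ⇒ r1c3=7.
Step 10. [r4c9∈{8}] only 8 remains possible at r4c9, so r4c9=8.
Step 11. [r5c5∈{9}] r5c5 is down to just 9 ⇒ r5c5=9.
Step 12. [r5c1∈{1,6,8}] r5c1 is the only open cell in row 5 admitting 8. So r5c1=8.
Step 13. [r9c2∈{5,9}] across row 9, 9 lands solely at r9c2. So r9c2=9.
Step 14. [r9c7∈{2,4}] row 9 places 4 nowhere but r9c7 ⇒ r9c7=4.
Step 15. [r3c7∈{3,5,8}] across row 3, 8 lands solely at r3c7 ⇒ r3c7=8.
Step 16. [r6c2∈{1}] r6c2 is down to just 1, so r6c2=1.
Step 17. [r9c4∈{6}] nothing but 6 survives at r9c4 ⇒ r9c4=6.
Step 18. [r5c4∈{7}] nothing but 7 survives at r5c4, so r5c4=7.
Step 19. [r3c6∈{1,3,5,7}] row 3 places 7 nowhere but r3c6. So r3c6=7.
Step 20. [r3c4∈{2}] r3c4's peers cover all but 2. So r3c4=2.
Step 21. [r2c1∈{2,5,9}] 2 has one home in row 2: r2c1. So r2c1=2.
Step 22. [r1c1∈{1,5,9}] across col 1, 9 lands solely at r1c1. So r1c1=9.
Step 23. [r1c6∈{1,3,5}] across row 1, 1 lands solely at r1c6. So r1c6=1.
Step 24. [r2c6∈{3,5}] col 6 places 3 nowhere but r2c6, so r2c6=3.
Step 25. [r3c5∈{5}] r3c5 is down to just 5, so r3c5=5.
Step 26. [r1c4∈{4}] r1c4's peers cover all but 4. So r1c4=4.
Step 27. [r2c7∈{5}] r2c7's peers cover all but 5. So r2c7=5.
Step 28. [r1c2∈{3,5}] across row 1, 5 lands solely at r1c2, so r1c2=5.
Step 29. [r8c9∈{6}] r8c9 has the single candidate 6, so r8c9=6.
Step 30. [r6c8∈{2}] nothing but 2 survives at r6c8. So r6c8=2.
Step 31. [r8c7∈{2}] only 2 remains possible at r8c7. So r8c7=2.
Step 32. [r2c4∈{9}] r2c4 is down to just 9 ⇒ r2c4=9.
Step 33. [r4c2∈{7}] r4c2 has the single candidate 7, so r4c2=7.
Step 34. [r7c3∈{3}] r7c3's peers cover all but 3. So r7c3=3.
Step 35. [r9c5∈{1}] only 1 remains possible at r9c5 ⇒ r9c5=1.
Step 36. [r8c2∈{8}] r8c2's peers cover all but 8, so r8c2=8.
Step 37. [r9c6∈{5}] only 5 remains possible at r9c6 ⇒ r9c6=5.
Step 38. [r4c7∈{9}] r4c7 has the single candidate 9 ⇒ r4c7=9.
Step 39. [r9c3∈{2}] nothing but 2 survives at r9c3 ⇒ r9c3=2.
Step 40. [r1c7∈{3}] r1c7's peers cover all but 3, so r1c7=3.
Step 41. [r4c5∈{3}] r4c5 has the single candidate 3, so r4c5=3.
Step 42. [r5c9∈{4}] r5c9's peers cover all but 4. So r5c9=4.
Step 43. [r3c1∈{1}] nothing but 1 survives at r3c1. So r3c1=1.
Step 44. [r3c2∈{3}] nothing but 3 survives at r3c2, so r3c2=3.
Step 45. [r5c6∈{6}] r5c6's peers cover all but 6. So r5c6=6.
Step 46. [r1c8∈{6}] r1c8 has the single candidate 6. So r1c8=6.
Step 47. [r4c1∈{6}] r4c1 is down to just 6, so r4c1=6.
Step 48. [r2c2∈{4}] nothing but 4 survives at r2c2. So r2c2=4.
Step 49. [r8c1∈{5}] r8c1's peers cover all but 5. So r8c1=5.
Step 50. [r7c7∈{7}] only 7 remains possible at r7c7. So r7c7=7.
Step 51. [r5c7∈{1}] nothing but 1 survives at r5c7 ⇒ r5c7=1.
Step 52. [r7c4∈{8}] r7c4 has the single candidate 8, so r7c4=8.

Answer: 9 5 7 4 8 1 3 6 2 / 2 4 8 9 6 3 5 7 1 / 1 3 6 2 5 7 8 4 9 / 6 7 4 1 3 2 9 5 8 / 8 2 5 7 9 6 1 3 4 / 3 1 9 5 4 8 6 2 7 / 4 6 3 8 2 9 7 1 5 / 5 8 1 3 7 4 2 9 6 / 7 9 2 6 1 5 4 8 3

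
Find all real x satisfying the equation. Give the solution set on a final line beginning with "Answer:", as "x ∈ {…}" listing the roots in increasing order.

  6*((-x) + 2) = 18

Step 1. [6*((-x) + 2) = 18] leading coefficient 6: divide by 6 ⇒ div: (-x) + 2 = 3.
Step 2. [(-x) + 2 = 3] 2 comes off first (subtract 2) ⇒ sub: -x = 1.
Step 3. [-x = 1] flip signs both sides. So neg: x = -1.

Answer: x ∈ {-1}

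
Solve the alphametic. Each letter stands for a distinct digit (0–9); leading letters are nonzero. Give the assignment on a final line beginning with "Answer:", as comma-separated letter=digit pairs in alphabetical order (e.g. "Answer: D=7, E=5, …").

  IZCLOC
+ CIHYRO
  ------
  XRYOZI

Step 1. [col 1: C + O ≡ I (mod 10)] no forcing yet in column 1 (carry-in 0); I=5 is free and consistent — try it, so I=5.
Step 2. [col 1: C + O ≡ I (mod 10)] no forcing yet in column 1 (carry-in 0); O=4 is free and consistent — try it, so O=4.
Step 3. [col 1: C + O ≡ I (mod 10)] from column 1 (O=4, I=5, carry-in 0, digits 4,5 already taken and all letters distinct): C must equal 1. So C=1.
Step 4. [col 2: O + R ≡ Z (mod 10)] no forcing yet in column 2 (carry-in 0); Z=2 is free and consistent — try it. So Z=2.
Step 5. [col 2: O + R ≡ Z (mod 10)] column 2: given O=4, Z=2, carry-in 0, and digits 1,2,4,5 already taken and all letters distinct, O+R≡Z (mod 10) forces R=8. So R=8.
Step 6. [col 3: L + Y ≡ O (mod 10)] column 3 (L + Y ≡ O (mod 10), carry-in 1) doesn't pin Y yet; pick Y=0 and continue. So Y=0.
Step 7. [col 3: L + Y ≡ O (mod 10)] from column 3 (Y=0, O=4, carry-in 1, digits 0,1,2,4,5,8 already taken and all letters distinct): L must equal 3. So L=3.
Step 8. [col 4: C + H ≡ Y (mod 10)] from column 4 (C=1, Y=0, carry-in 0, digits 0,1,2,3,4,5,8 already taken and all letters distinct): H must equal 9. So H=9.
Step 9. [col 6: I + C ≡ X (mod 10)] from column 6 (I=5, C=1, carry-in 0, digits 0,1,2,3,4,5,8,9 already taken and all letters distinct): X must equal 6 ⇒ X=6.

Answer: C=1, H=9, I=5, L=3, O=4, R=8, X=6, Y=0, Z=2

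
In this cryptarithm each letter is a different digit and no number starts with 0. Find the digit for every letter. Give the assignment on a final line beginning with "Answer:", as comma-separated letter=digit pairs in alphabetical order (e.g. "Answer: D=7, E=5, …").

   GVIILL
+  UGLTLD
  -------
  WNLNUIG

Step 1. [col 1: L + D ≡ G (mod 10)] column 1 (L + D ≡ G (mod 10), carry-in 0) doesn't pin D yet; pick D=2 and continue ⇒ D=2.
Step 2. [W] the sum has 7 digits but both addends have 6; that extra leading digit W is the final carry, namely 1 ⇒ W=1.
Step 3. [col 1: L + D ≡ G (mod 10)] no forcing yet in column 1 (carry-in 0); L=3 is free and consistent — try it. So L=3.
Step 4. [col 1: L + D ≡ G (mod 10)] column 1: given L=3, D=2, carry-in 0, and digits 1,2,3 already taken and all letters distinct, L+D≡G (mod 10) forces G=5. So G=5.
Step 5. [col 2: L + L ≡ I (mod 10)] column 2: given L=3, carry-in 0, and digits 1,2,3,5 already taken and all letters distinct, L+L≡I (mod 10) forces I=6 ⇒ I=6.
Step 6. [col 3: I + T ≡ U (mod 10)] no forcing yet in column 3 (carry-in 0); T=8 is free and consistent — try it ⇒ T=8.
Step 7. [col 3: I + T ≡ U (mod 10)] from column 3 (I=6, T=8, carry-in 0, digits 1,2,3,5,6,8 already taken and all letters distinct): U must equal 4 ⇒ U=4.
Step 8. [col 4: I + L ≡ N (mod 10)] column 4: given I=6, L=3, carry-in 1, and digits 1,2,3,4,5,6,8 already taken and all letters distinct, I+L≡N (mod 10) forces N=0, so N=0.
Step 9. [col 5: V + G ≡ L (mod 10)] from column 5 (G=5, L=3, carry-in 1, digits 0,1,2,3,4,5,6,8 already taken and all letters distinct): V must equal 7. So V=7.

Answer: D=2, G=5, I=6, L=3, N=0, T=8, U=4, V=7, W=1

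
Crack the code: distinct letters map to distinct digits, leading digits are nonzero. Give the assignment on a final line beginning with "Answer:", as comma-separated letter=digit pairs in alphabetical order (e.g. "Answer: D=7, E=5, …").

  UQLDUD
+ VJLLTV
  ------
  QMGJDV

Step 1. [col 1: D + V ≡ V (mod 10)] column 1 reads D+V+carry(0)=V with nothing yet; with all letters distinct, none taken yet, the only value for D is 0, so D=0.
Step 2. [col 1: D + V ≡ V (mod 10)] several values work for V in column 1 (D + V ≡ V (mod 10), carry-in 0); try V=2 ⇒ V=2.
Step 3. [col 2: U + T ≡ D (mod 10)] no forcing yet in column 2 (carry-in 0); U=3 is free and consistent — try it, so U=3.
Step 4. [col 2: U + T ≡ D (mod 10)] column 2 reads U+T+carry(0)=D with U=3, D=0; with digits 0,2,3 already taken and all letters distinct, the only value for T is 7, so T=7.
Step 5. [col 3: D + L ≡ J (mod 10)] column 3 (D + L ≡ J (mod 10), carry-in 1) doesn't pin L yet; pick L=4 and continue, so L=4.
Step 6. [col 3: D + L ≡ J (mod 10)] from column 3 (D=0, L=4, carry-in 1, digits 0,2,3,4,7 already taken and all letters distinct): J must equal 5, so J=5.
Step 7. [col 4: L + L ≡ G (mod 10)] column 4 reads L+L+carry(0)=G with L=4; with digits 0,2,3,4,5,7 already taken and all letters distinct, the only value for G is 8, so G=8.
Step 8. [col 5: Q + J ≡ M (mod 10)] no forcing yet in column 5 (carry-in 0); Q=6 is free and consistent — try it ⇒ Q=6.
Step 9. [col 5: Q + J ≡ M (mod 10)] in column 5 we have Q+J≡M with carry-in 0; given Q=6, J=5 and digits 0,2,3,4,5,6,7,8 already taken and all letters distinct, that pins M to 1. So M=1.

Answer: D=0, G=8, J=5, L=4, M=1, Q=6, T=7, U=3, V=2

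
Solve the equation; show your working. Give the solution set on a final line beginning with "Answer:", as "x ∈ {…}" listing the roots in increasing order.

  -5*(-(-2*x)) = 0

Step 1. [-5*(-(-2*x)) = 0] divide by the outer -5, so div: -(-2*x) = 0.
Step 2. [-(-2*x) = 0] flip signs both sides, so neg: -2*x = 0.
Step 3. [-2*x = 0] -2 out front; divide by -2. So div: x = 0.

Answer: x ∈ {0}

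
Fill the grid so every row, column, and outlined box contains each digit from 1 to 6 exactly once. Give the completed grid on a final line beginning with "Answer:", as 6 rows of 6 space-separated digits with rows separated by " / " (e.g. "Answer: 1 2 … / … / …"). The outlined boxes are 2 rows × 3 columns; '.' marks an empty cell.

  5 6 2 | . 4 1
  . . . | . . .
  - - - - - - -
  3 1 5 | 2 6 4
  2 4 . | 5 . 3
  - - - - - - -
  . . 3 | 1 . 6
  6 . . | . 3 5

Step 1. [r5c1∈{4}] only 4 remains possible at r5c1, so r5c1=4.
Step 2. [r5c5∈{2}] r5c5 has the single candidate 2, so r5c5=2.
Step 3. [r2c1∈{1}] nothing but 1 survives at r2c1. So r2c1=1.
Step 4. [r1c4∈{3}] r1c4 has the single candidate 3. So r1c4=3.
Step 5. [r6c2∈{2}] r6c2 has the single candidate 2. So r6c2=2.
Step 6. [r4c5∈{1}] nothing but 1 survives at r4c5 ⇒ r4c5=1.
Step 7. [r2c6∈{2}] r2c6 is down to just 2 ⇒ r2c6=2.
Step 8. [r6c3∈{1}] only 1 remains possible at r6c3 ⇒ r6c3=1.
Step 9. [r5c2∈{5}] only 5 remains possible at r5c2. So r5c2=5.
Step 10. [r2c2∈{3}] nothing but 3 survives at r2c2 ⇒ r2c2=3.
Step 11. [r2c4∈{6}] only 6 remains possible at r2c4, so r2c4=6.
Step 12. [r6c4∈{4}] only 4 remains possible at r6c4. So r6c4=4.
Step 13. [r2c5∈{5}] only 5 remains possible at r2c5, so r2c5=5.
Step 14. [r4c3∈{6}] nothing but 6 survives at r4c3, so r4c3=6.
Step 15. [r2c3∈{4}] r2c3's peers cover all but 4 ⇒ r2c3=4.

Answer: 5 6 2 3 4 1 / 1 3 4 6 5 2 / 3 1 5 2 6 4 / 2 4 6 5 1 3 / 4 5 3 1 2 6 / 6 2 1 4 3 5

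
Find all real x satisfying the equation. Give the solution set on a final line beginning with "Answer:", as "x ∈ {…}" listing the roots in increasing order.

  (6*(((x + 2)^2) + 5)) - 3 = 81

Step 1. [(6*(((x + 2)^2) + 5)) - 3 = 81] 3 comes off first (add 3). So sub: 6*(((x + 2)^2) + 5) = 84.
Step 2. [6*(((x + 2)^2) + 5) = 84] LHS = 6·(…); ÷6 both sides. So div: ((x + 2)^2) + 5 = 14.
Step 3. [((x + 2)^2) + 5 = 14] the outer +5 inverts by subtracting 5. So sub: (x + 2)^2 = 9.
Step 4. [(x + 2)^2 = 9] 9 ≥ 0, LHS is (·)² — take ±√ ⇒ sqrt: x + 2 = 3 or -3.
Step 5. [x + 2 = 3 or -3] the outer +2 inverts by subtracting 2, so sub: x = 1 or -5.

Answer: x ∈ {-5, 1}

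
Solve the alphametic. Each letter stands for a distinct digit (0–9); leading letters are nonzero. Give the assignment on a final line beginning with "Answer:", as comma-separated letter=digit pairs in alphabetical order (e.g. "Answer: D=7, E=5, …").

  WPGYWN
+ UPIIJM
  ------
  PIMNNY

Step 1. [col 1: N + M ≡ Y (mod 10)] no forcing yet in column 1 (carry-in 0); N=3 is free and consistent — try it. So N=3.
Step 2. [col 1: N + M ≡ Y (mod 10)] column 1 (N + M ≡ Y (mod 10), carry-in 0) doesn't pin Y yet; pick Y=0 and continue. So Y=0.
Step 3. [col 1: N + M ≡ Y (mod 10)] in column 1 we have N+M≡Y with carry-in 0; given N=3, Y=0 and digits 0,3 already taken and all letters distinct, that pins M to 7, so M=7.
Step 4. [col 2: W + J ≡ N (mod 10)] several values work for W in column 2 (W + J ≡ N (mod 10), carry-in 1); try W=4 ⇒ W=4.
Step 5. [col 2: W + J ≡ N (mod 10)] in column 2 we have W+J≡N with carry-in 1; given W=4, N=3 and digits 0,3,4,7 already taken and all letters distinct, that pins J to 8, so J=8.
Step 6. [col 3: Y + I ≡ N (mod 10)] from column 3 (Y=0, N=3, carry-in 1, digits 0,3,4,7,8 already taken and all letters distinct): I must equal 2. So I=2.
Step 7. [col 4: G + I ≡ M (mod 10)] from column 4 (I=2, M=7, carry-in 0, digits 0,2,3,4,7,8 already taken and all letters distinct): G must equal 5, so G=5.
Step 8. [col 5: P + P ≡ I (mod 10)] several values work for P in column 5 (P + P ≡ I (mod 10), carry-in 0); try P=6 ⇒ P=6.
Step 9. [col 6: W + U ≡ P (mod 10)] column 6: given W=4, P=6, carry-in 1, and digits 0,2,3,4,5,6,7,8 already taken and all letters distinct, W+U≡P (mod 10) forces U=1 ⇒ U=1.

Answer: G=5, I=2, J=8, M=7, N=3, P=6, U=1, W=4, Y=0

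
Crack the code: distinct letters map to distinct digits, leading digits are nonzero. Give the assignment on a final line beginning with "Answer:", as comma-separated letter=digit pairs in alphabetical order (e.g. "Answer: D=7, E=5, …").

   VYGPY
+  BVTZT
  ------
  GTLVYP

Step 1. [col 1: Y + T ≡ P (mod 10)] no forcing yet in column 1 (carry-in 0); Y=7 is free and consistent — try it. So Y=7.
Step 2. [col 1: Y + T ≡ P (mod 10)] no forcing yet in column 1 (carry-in 0); T=5 is free and consistent — try it, so T=5.
Step 3. [G] the sum has 6 digits but both addends have 5; that extra leading digit G is the final carry, namely 1. So G=1.
Step 4. [col 1: Y + T ≡ P (mod 10)] in column 1 we have Y+T≡P with carry-in 0; given Y=7, T=5 and digits 1,5,7 already taken and all letters distinct, that pins P to 2 ⇒ P=2.
Step 5. [col 2: P + Z ≡ Y (mod 10)] in column 2 we have P+Z≡Y with carry-in 1; given P=2, Y=7 and digits 1,2,5,7 already taken and all letters distinct, that pins Z to 4 ⇒ Z=4.
Step 6. [col 3: G + T ≡ V (mod 10)] from column 3 (G=1, T=5, carry-in 0, digits 1,2,4,5,7 already taken and all letters distinct): V must equal 6 ⇒ V=6.
Step 7. [col 4: Y + V ≡ L (mod 10)] column 4 reads Y+V+carry(0)=L with Y=7, V=6; with digits 1,2,4,5,6,7 already taken and all letters distinct, the only value for L is 3. So L=3.
Step 8. [col 5: V + B ≡ T (mod 10)] from column 5 (V=6, T=5, carry-in 1, digits 1,2,3,4,5,6,7 already taken and all letters distinct): B must equal 8 ⇒ B=8.

Answer: B=8, G=1, L=3, P=2, T=5, V=6, Y=7, Z=4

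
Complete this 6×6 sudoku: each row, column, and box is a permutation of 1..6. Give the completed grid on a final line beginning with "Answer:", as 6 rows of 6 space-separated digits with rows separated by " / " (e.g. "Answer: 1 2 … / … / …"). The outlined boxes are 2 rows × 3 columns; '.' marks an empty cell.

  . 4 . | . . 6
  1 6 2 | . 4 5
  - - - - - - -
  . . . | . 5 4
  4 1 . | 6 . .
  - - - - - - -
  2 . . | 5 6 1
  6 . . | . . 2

Step 1. [r3c1∈{3}] r3c1's peers cover all but 3. So r3c1=3.
Step 2. [r6c5∈{3}] nothing but 3 survives at r6c5. So r6c5=3.
Step 3. [r1c3∈{3,5}] box 1 places 3 nowhere but r1c3 ⇒ r1c3=3.
Step 4. [r4c5∈{2}] nothing but 2 survives at r4c5 ⇒ r4c5=2.
Step 5. [r6c3∈{1,4,5}] 1 has one home in row 6: r6c3 ⇒ r6c3=1.
Step 6. [r3c4∈{1}] r3c4's peers cover all but 1, so r3c4=1.
Step 7. [r3c2∈{2}] only 2 remains possible at r3c2, so r3c2=2.
Step 8. [r1c1∈{5}] r1c1's peers cover all but 5, so r1c1=5.
Step 9. [r5c3∈{4}] only 4 remains possible at r5c3, so r5c3=4.
Step 10. [r2c4∈{3}] r2c4 has the single candidate 3, so r2c4=3.
Step 11. [r4c3∈{5}] r4c3 has the single candidate 5 ⇒ r4c3=5.
Step 12. [r6c4∈{4}] r6c4 has the single candidate 4 ⇒ r6c4=4.
Step 13. [r3c3∈{6}] r3c3's peers cover all but 6. So r3c3=6.
Step 14. [r1c4∈{2}] r1c4 has the single candidate 2, so r1c4=2.
Step 15. [r5c2∈{3}] r5c2's peers cover all but 3. So r5c2=3.
Step 16. [r6c2∈{5}] r6c2's peers cover all but 5. So r6c2=5.
Step 17. [r1c5∈{1}] r1c5 is down to just 1 ⇒ r1c5=1.
Step 18. [r4c6∈{3}] r4c6 is down to just 3, so r4c6=3.

Answer: 5 4 3 2 1 6 / 1 6 2 3 4 5 / 3 2 6 1 5 4 / 4 1 5 6 2 3 / 2 3 4 5 6 1 / 6 5 1 4 3 2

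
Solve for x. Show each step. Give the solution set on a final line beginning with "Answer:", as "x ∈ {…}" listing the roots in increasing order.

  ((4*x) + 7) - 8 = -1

Step 1. [((4*x) + 7) - 8 = -1] add 8: x sits inside (… - 8) ⇒ sub: (4*x) + 7 = 7.
Step 2. [(4*x) + 7 = 7] subtract 7: x sits inside (… + 7), so sub: 4*x = 0.
Step 3. [4*x = 0] 4 out front; divide by 4, so div: x = 0.

Answer: x ∈ {0}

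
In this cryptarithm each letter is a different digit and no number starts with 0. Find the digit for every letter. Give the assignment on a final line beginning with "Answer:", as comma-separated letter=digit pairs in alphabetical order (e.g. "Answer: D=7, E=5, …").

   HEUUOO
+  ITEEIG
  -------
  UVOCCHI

Step 1. [U] the sum has 7 digits but both addends have 6; that extra leading digit U is the final carry, namely 1. So U=1.
Step 2. [col 1: O + G ≡ I (mod 10)] column 1 (O + G ≡ I (mod 10), carry-in 0) doesn't pin G yet; pick G=8 and continue ⇒ G=8.
Step 3. [col 1: O + G ≡ I (mod 10)] column 1 (O + G ≡ I (mod 10), carry-in 0) doesn't pin O yet; pick O=4 and continue, so O=4.
Step 4. [col 1: O + G ≡ I (mod 10)] from column 1 (O=4, G=8, carry-in 0, digits 1,4,8 already taken and all letters distinct): I must equal 2, so I=2.
Step 5. [col 2: O + I ≡ H (mod 10)] in column 2 we have O+I≡H with carry-in 1; given O=4, I=2 and digits 1,2,4,8 already taken and all letters distinct, that pins H to 7. So H=7.
Step 6. [col 3: U + E ≡ C (mod 10)] column 3 (U + E ≡ C (mod 10), carry-in 0) doesn't pin C yet; pick C=6 and continue ⇒ C=6.
Step 7. [col 3: U + E ≡ C (mod 10)] column 3 reads U+E+carry(0)=C with U=1, C=6; with digits 1,2,4,6,7,8 already taken and all letters distinct, the only value for E is 5 ⇒ E=5.
Step 8. [col 5: E + T ≡ O (mod 10)] in column 5 we have E+T≡O with carry-in 0; given E=5, O=4 and digits 1,2,4,5,6,7,8 already taken and all letters distinct, that pins T to 9, so T=9.
Step 9. [col 6: H + I ≡ V (mod 10)] from column 6 (H=7, I=2, carry-in 1, digits 1,2,4,5,6,7,8,9 already taken and all letters distinct): V must equal 0 ⇒ V=0.

Answer: C=6, E=5, G=8, H=7, I=2, O=4, T=9, U=1, V=0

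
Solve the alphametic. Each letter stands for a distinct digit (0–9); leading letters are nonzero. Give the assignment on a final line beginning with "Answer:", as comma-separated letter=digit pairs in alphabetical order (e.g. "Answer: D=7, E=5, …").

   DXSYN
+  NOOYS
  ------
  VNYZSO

Step 1. [col 1: N + S ≡ O (mod 10)] no forcing yet in column 1 (carry-in 0); O=7 is free and consistent — try it ⇒ O=7.
Step 2. [col 1: N + S ≡ O (mod 10)] S=2 is one option consistent with column 1 (N + S ≡ O (mod 10), carry-in 0) — take it ⇒ S=2.
Step 3. [col 1: N + S ≡ O (mod 10)] column 1: given S=2, O=7, carry-in 0, and digits 2,7 already taken and all letters distinct, N+S≡O (mod 10) forces N=5. So N=5.
Step 4. [col 2: Y + Y ≡ S (mod 10)] several values work for Y in column 2 (Y + Y ≡ S (mod 10), carry-in 0); try Y=6, so Y=6.
Step 5. [V] adding two 5-digit numbers gives at most 5+1 digits, and here it does — V is that final carry and must be 1. So V=1.
Step 6. [col 3: S + O ≡ Z (mod 10)] column 3: given S=2, O=7, carry-in 1, and digits 1,2,5,6,7 already taken and all letters distinct, S+O≡Z (mod 10) forces Z=0. So Z=0.
Step 7. [col 4: X + O ≡ Y (mod 10)] column 4 reads X+O+carry(1)=Y with O=7, Y=6; with digits 0,1,2,5,6,7 already taken and all letters distinct, the only value for X is 8. So X=8.
Step 8. [col 5: D + N ≡ N (mod 10)] column 5 reads D+N+carry(1)=N with N=5; with digits 0,1,2,5,6,7,8 already taken and all letters distinct, the only value for D is 9 ⇒ D=9.

Answer: D=9, N=5, O=7, S=2, V=1, X=8, Y=6, Z=0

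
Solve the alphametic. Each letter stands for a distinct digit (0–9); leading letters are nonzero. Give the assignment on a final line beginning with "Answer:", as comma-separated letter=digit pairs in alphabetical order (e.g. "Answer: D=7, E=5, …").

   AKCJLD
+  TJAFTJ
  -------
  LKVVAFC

Step 1. [col 1: D + J ≡ C (mod 10)] several values work for D in column 1 (D + J ≡ C (mod 10), carry-in 0); try D=8. So D=8.
Step 2. [L] the sum has 7 digits but both addends have 6; that extra leading digit L is the final carry, namely 1. So L=1.
Step 3. [col 1: D + J ≡ C (mod 10)] J=6 is one option consistent with column 1 (D + J ≡ C (mod 10), carry-in 0) — take it ⇒ J=6.
Step 4. [col 1: D + J ≡ C (mod 10)] from column 1 (D=8, J=6, carry-in 0, digits 1,6,8 already taken and all letters distinct): C must equal 4, so C=4.
Step 5. [col 2: L + T ≡ F (mod 10)] column 2 (L + T ≡ F (mod 10), carry-in 1) doesn't pin F yet; pick F=9 and continue. So F=9.
Step 6. [col 2: L + T ≡ F (mod 10)] column 2 reads L+T+carry(1)=F with L=1, F=9; with digits 1,4,6,8,9 already taken and all letters distinct, the only value for T is 7 ⇒ T=7.
Step 7. [col 3: J + F ≡ A (mod 10)] column 3: given J=6, F=9, carry-in 0, and digits 1,4,6,7,8,9 already taken and all letters distinct, J+F≡A (mod 10) forces A=5 ⇒ A=5.
Step 8. [col 4: C + A ≡ V (mod 10)] column 4: given C=4, A=5, carry-in 1, and digits 1,4,5,6,7,8,9 already taken and all letters distinct, C+A≡V (mod 10) forces V=0 ⇒ V=0.
Step 9. [col 5: K + J ≡ V (mod 10)] column 5 reads K+J+carry(1)=V with J=6, V=0; with digits 0,1,4,5,6,7,8,9 already taken and all letters distinct, the only value for K is 3. So K=3.

Answer: A=5, C=4, D=8, F=9, J=6, K=3, L=1, T=7, V=0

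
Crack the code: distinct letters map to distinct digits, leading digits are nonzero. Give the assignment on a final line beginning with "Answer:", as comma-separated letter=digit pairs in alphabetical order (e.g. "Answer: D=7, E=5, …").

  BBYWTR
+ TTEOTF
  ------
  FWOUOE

Step 1. [col 1: R + F ≡ E (mod 10)] no forcing yet in column 1 (carry-in 0); R=9 is free and consistent — try it. So R=9.
Step 2. [col 1: R + F ≡ E (mod 10)] no forcing yet in column 1 (carry-in 0); F=7 is free and consistent — try it ⇒ F=7.
Step 3. [col 1: R + F ≡ E (mod 10)] column 1 reads R+F+carry(0)=E with R=9, F=7; with digits 7,9 already taken and all letters distinct, the only value for E is 6. So E=6.
Step 4. [col 2: T + T ≡ O (mod 10)] no forcing yet in column 2 (carry-in 1); O=1 is free and consistent — try it, so O=1.
Step 5. [col 2: T + T ≡ O (mod 10)] column 2 (T + T ≡ O (mod 10), carry-in 1) doesn't pin T yet; pick T=5 and continue, so T=5.
Step 6. [col 3: W + O ≡ U (mod 10)] no forcing yet in column 3 (carry-in 1); W=8 is free and consistent — try it ⇒ W=8.
Step 7. [col 3: W + O ≡ U (mod 10)] in column 3 we have W+O≡U with carry-in 1; given W=8, O=1 and digits 1,5,6,7,8,9 already taken and all letters distinct, that pins U to 0, so U=0.
Step 8. [col 4: Y + E ≡ O (mod 10)] from column 4 (E=6, O=1, carry-in 1, digits 0,1,5,6,7,8,9 already taken and all letters distinct): Y must equal 4. So Y=4.
Step 9. [col 5: B + T ≡ W (mod 10)] column 5 reads B+T+carry(1)=W with T=5, W=8; with digits 0,1,4,5,6,7,8,9 already taken and all letters distinct, the only value for B is 2, so B=2.

Answer: B=2, E=6, F=7, O=1, R=9, T=5, U=0, W=8, Y=4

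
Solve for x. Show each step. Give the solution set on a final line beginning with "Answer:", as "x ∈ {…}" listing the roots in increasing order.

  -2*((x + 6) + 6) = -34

Step 1. [-2*((x + 6) + 6) = -34] leading coefficient -2: divide by -2 ⇒ div: (x + 6) + 6 = 17.
Step 2. [(x + 6) + 6 = 17] the outer +6 inverts by subtracting 6, so sub: x + 6 = 11.
Step 3. [x + 6 = 11] subtract 6: x sits inside (… + 6). So sub: x = 5.

Answer: x ∈ {5}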